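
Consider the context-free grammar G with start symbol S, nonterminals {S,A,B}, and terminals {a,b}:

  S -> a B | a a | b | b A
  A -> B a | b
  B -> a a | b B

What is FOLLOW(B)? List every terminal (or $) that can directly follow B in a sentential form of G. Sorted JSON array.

Compute FIRST by fixpoint:
[1]
  A via A→b: +{b}
  B via B→a a: +{a}
  B via B→b B: +{b}
  S via S→a B: +{a}
  S via S→b: +{b}
  FIRST(S)={a,b}  FIRST(A)={b}  FIRST(B)={a,b}
[2]
  A via A→B a: +{a}
  FIRST(S)={a,b}  FIRST(A)={a,b}  FIRST(B)={a,b}
[3] (stable)
  FIRST(S)={a,b}  FIRST(A)={a,b}  FIRST(B)={a,b}

FOLLOW sets:
FOLLOW(S) := {$}
iter 1:
  A→B a: FOLLOW(B) ⊇ FIRST(a) = {a}; new: +{a}
  S→a B: FOLLOW(B) ⊇ FOLLOW(S) ⊇ {$}; new: +{$}
  S→b A: FOLLOW(A) ⊇ FOLLOW(S) ⊇ {$}; new: +{$}
  FOLLOW[S]={$}  FOLLOW[A]={$}  FOLLOW[B]={$,a}
iter 2: done
  FOLLOW[S]={$}  FOLLOW[A]={$}  FOLLOW[B]={$,a}

FOLLOW(B) = ["$", "a"]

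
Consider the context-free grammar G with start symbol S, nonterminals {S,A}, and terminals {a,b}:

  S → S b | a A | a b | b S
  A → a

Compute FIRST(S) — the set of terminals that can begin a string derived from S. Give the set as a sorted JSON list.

FIRST iteration:
[1]
  A via A→a: +{a}
  S via S→a A: +{a}
  S via S→b S: +{b}
  S: {a,b}  A: {a}
[2] — fixpoint
  S: {a,b}  A: {a}

FIRST(S) = ["a", "b"]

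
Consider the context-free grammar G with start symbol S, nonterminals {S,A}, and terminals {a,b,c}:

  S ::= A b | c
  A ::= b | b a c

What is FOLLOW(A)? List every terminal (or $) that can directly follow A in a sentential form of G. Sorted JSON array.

FIRST iteration:
[1]
  A via A→b: +{b}
  S via S→A b: +{b}
  S via S→c: +{c}
  FIRST[S]={b,c}  FIRST[A]={b}
[2] — fixpoint
  FIRST[S]={b,c}  FIRST[A]={b}

Compute FOLLOW by fixpoint:
FOLLOW(S) := {$}
iter 1:
  S→A b: FOLLOW(A) ⊇ FIRST(b) = {b}; new: +{b}
  FOLLOW(S)={$}  FOLLOW(A)={b}
iter 2: — fixpoint
  FOLLOW(S)={$}  FOLLOW(A)={b}

FOLLOW(A) = ["b"]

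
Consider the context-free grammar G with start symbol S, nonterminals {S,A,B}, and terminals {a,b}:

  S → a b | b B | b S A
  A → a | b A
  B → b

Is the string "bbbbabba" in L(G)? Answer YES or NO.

CNF form of G:
  S -> T0 B | T0 X2 | T1 T0
  A -> T0 A | a
  B -> b
  T0 -> b
  T1 -> a
  X2 -> S A

Fill CYK table bottom-up:
  T[0,0] 'b' = {B,T0}  orig:{B}
  T[1,1] 'b' = {B,T0}  orig:{B}
  T[2,2] 'b' = {B,T0}  orig:{B}
  T[3,3] 'b' = {B,T0}  orig:{B}
  T[4,4] 'a' = {A,T1}  orig:{A}
  T[5,5] 'b' = {B,T0}  orig:{B}
  T[6,6] 'b' = {B,T0}  orig:{B}
  T[7,7] 'a' = {A,T1}  orig:{A}
  T[0,1] 'bb' = {S}
  T[1,2] 'bb' = {S}
  T[2,3] 'bb' = {S}
  T[3,4] 'ba' = {A}
  T[4,5] 'ab' = {S}
  T[5,6] 'bb' = {S}
  T[6,7] 'ba' = {A}
  T[0,2] 'bbb' = ∅
  T[1,3] 'bbb' = ∅
  T[2,4] 'bba' = {A,X2}  orig:{A}
  T[3,5] 'bab' = ∅
  T[4,6] 'abb' = ∅
  T[5,7] 'bba' = {A,X2}  orig:{A}
  T[0,3] 'bbbb' = ∅
  T[1,4] 'bbba' = {A,S,X2}  orig:{A,S}
  T[2,5] 'bbab' = ∅
  T[3,6] 'babb' = ∅
  T[4,7] 'abba' = {X2}  orig:{}
  T[0,4] 'bbbba' = {A,S,X2}  orig:{A,S}
  T[1,5] 'bbbab' = ∅
  T[2,6] 'bbabb' = ∅
  T[3,7] 'babba' = {S}
  T[0,5] 'bbbbab' = ∅
  T[1,6] 'bbbabb' = ∅
  T[2,7] 'bbabba' = ∅
  T[0,6] 'bbbbabb' = ∅
  T[1,7] 'bbbabba' = {X2}  orig:{}
  T[0,7] 'bbbbabba' = {S,X2}  orig:{S}

S ∈ T[0,7] ⇒ YES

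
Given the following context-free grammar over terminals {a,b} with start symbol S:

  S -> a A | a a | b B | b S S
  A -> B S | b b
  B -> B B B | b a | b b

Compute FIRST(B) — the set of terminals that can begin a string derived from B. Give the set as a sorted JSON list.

FIRST sets, iterate to fixpoint:
[1]
  A via A→b b: +{b}
  B via B→b a: +{b}
  S via S→a A: +{a}
  S via S→b B: +{b}
  FIRST[S]={a,b}  FIRST[A]={b}  FIRST[B]={b}
[2] (stable)
  FIRST[S]={a,b}  FIRST[A]={b}  FIRST[B]={b}

FIRST(B) = ["b"]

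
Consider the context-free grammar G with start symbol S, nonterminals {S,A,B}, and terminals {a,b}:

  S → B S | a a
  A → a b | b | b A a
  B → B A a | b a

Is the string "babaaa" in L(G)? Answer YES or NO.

Convert to CNF:
  S -> B S | T0 T0
  A -> T0 T1 | T1 X2 | b
  B -> B X3 | T1 T0
  T0 -> a
  T1 -> b
  X2 -> A T0
  X3 -> A T0

CYK table (by increasing span):
  [0..0]={A,T1}  "b"  orig:{A}
  [1..1]={T0}  "a"  orig:{}
  [2..2]={A,T1}  "b"  orig:{A}
  [3..3]={T0}  "a"  orig:{}
  [4..4]={T0}  "a"  orig:{}
  [5..5]={T0}  "a"  orig:{}
  [0..1]={B,X2,X3}  "ba"  orig:{B}
  [1..2]={A}  "ab"
  [2..3]={B,X2,X3}  "ba"  orig:{B}
  [3..4]={S}  "aa"
  [4..5]={S}  "aa"
  [0..2]=∅  "bab"
  [1..3]={X2,X3}  "aba"  orig:{}
  [2..4]=∅  "baa"
  [3..5]=∅  "aaa"
  [0..3]={A,B}  "baba"
  [1..4]=∅  "abaa"
  [2..5]={S}  "baaa"
  [0..4]={X2,X3}  "babaa"  orig:{}
  [1..5]=∅  "abaaa"
  [0..5]={S}  "babaaa"

S ∈ T[0,5] ⇒ YES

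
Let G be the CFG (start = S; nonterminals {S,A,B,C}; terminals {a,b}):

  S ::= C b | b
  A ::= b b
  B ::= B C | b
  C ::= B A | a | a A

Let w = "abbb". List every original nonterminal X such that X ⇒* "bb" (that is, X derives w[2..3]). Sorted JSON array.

Convert to CNF:
  S -> C T0 | b
  A -> T0 T0
  B -> B C | b
  C -> B A | T1 A | a
  T0 -> b
  T1 -> a

Fill CYK table bottom-up, restricted to cells inside w[2..3]:
  T[2,2] 'b' = {B,S,T0}  orig:{B,S}
  T[3,3] 'b' = {B,S,T0}  orig:{B,S}
  T[2,3] 'bb' = {A}

Original NTs in T[2,3] deriving "bb": ["A"]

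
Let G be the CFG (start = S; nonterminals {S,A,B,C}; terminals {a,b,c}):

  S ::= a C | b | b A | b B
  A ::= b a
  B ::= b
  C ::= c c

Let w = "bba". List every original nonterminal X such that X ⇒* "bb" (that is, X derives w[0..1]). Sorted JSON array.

CNF form of G:
  S -> T0 A | T0 B | T1 C | b
  A -> T0 T1
  B -> b
  C -> T2 T2
  T0 -> b
  T1 -> a
  T2 -> c

CYK table (by increasing span) — only the sub-triangle for w[0..1]:
  T[0,0] 'b' = {B,S,T0}  orig:{B,S}
  T[1,1] 'b' = {B,S,T0}  orig:{B,S}
  T[0,1] 'bb' = {S}

Original NTs in T[0,1] deriving "bb": ["S"]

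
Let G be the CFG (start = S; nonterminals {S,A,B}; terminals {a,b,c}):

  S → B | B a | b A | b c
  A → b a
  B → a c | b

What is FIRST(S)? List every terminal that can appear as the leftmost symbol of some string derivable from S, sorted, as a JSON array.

FIRST sets, iterate to fixpoint:
[1]
  A via A→b a: +{b}
  B via B→a c: +{a}
  B via B→b: +{b}
  S via S→B: +{a,b}
  FIRST(S)={a,b}  FIRST(A)={b}  FIRST(B)={a,b}
[2] (no change)
  FIRST(S)={a,b}  FIRST(A)={b}  FIRST(B)={a,b}

FIRST(S) = ["a", "b"]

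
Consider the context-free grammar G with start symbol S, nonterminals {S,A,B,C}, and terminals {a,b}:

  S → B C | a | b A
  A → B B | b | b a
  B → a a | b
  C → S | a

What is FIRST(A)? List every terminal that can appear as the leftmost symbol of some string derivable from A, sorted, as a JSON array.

FIRST sets, iterate to fixpoint:
round 1:
  A via A→b: +{b}
  B via B→a a: +{a}
  B via B→b: +{b}
  C via C→a: +{a}
  S via S→B C: +{a,b}
  FIRST[S]={a,b}  FIRST[A]={b}  FIRST[B]={a,b}  FIRST[C]={a}
round 2:
  A via A→B B: +{a}
  C via C→S: +{b}
  FIRST[S]={a,b}  FIRST[A]={a,b}  FIRST[B]={a,b}  FIRST[C]={a,b}
round 3: (no change)
  FIRST[S]={a,b}  FIRST[A]={a,b}  FIRST[B]={a,b}  FIRST[C]={a,b}

FIRST(A) = ["a", "b"]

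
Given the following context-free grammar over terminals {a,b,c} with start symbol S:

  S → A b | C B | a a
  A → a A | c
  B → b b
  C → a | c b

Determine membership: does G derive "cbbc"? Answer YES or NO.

CNF form of G:
  S -> A T1 | C B | T0 T0
  A -> T0 A | c
  B -> T1 T1
  C -> T2 T1 | a
  T0 -> a
  T1 -> b
  T2 -> c

Fill CYK table bottom-up:
  cell(0,0) c: {A,T2}  orig:{A}
  cell(1,1) b: {T1}  orig:{}
  cell(2,2) b: {T1}  orig:{}
  cell(3,3) c: {A,T2}  orig:{A}
  cell(0,1) cb: {C,S}
  cell(1,2) bb: {B}
  cell(2,3) bc: ∅
  cell(0,2) cbb: ∅
  cell(1,3) bbc: ∅
  cell(0,3) cbbc: ∅

S ∉ T[0,3] ⇒ NO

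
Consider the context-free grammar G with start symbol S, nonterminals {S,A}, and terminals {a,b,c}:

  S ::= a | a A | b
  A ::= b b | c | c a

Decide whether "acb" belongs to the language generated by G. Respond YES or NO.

CNF form of G:
  S -> T2 A | a | b
  A -> T0 T0 | T1 T2 | c
  T0 -> b
  T1 -> c
  T2 -> a

CYK table (by increasing span):
  T[0,0] 'a' = {S,T2}  orig:{S}
  T[1,1] 'c' = {A,T1}  orig:{A}
  T[2,2] 'b' = {S,T0}  orig:{S}
  T[0,1] 'ac' = {S}
  T[1,2] 'cb' = ∅
  T[0,2] 'acb' = ∅

S ∉ T[0,2] ⇒ NO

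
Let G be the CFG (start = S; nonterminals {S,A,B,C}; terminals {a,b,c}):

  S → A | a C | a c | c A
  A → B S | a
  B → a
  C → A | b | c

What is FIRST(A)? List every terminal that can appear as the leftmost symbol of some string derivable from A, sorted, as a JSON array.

Compute FIRST by fixpoint:
iter 1:
  A via A→a: +{a}
  B via B→a: +{a}
  C via C→A: +{a}
  C via C→b: +{b}
  C via C→c: +{c}
  S via S→A: +{a}
  S via S→c A: +{c}
  FIRST[S]={a,c}  FIRST[A]={a}  FIRST[B]={a}  FIRST[C]={a,b,c}
iter 2: (stable)
  FIRST[S]={a,c}  FIRST[A]={a}  FIRST[B]={a}  FIRST[C]={a,b,c}

FIRST(A) = ["a"]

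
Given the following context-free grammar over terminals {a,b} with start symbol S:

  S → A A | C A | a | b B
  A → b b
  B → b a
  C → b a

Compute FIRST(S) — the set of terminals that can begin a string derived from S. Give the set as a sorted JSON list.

FIRST sets, iterate to fixpoint:
round 1:
  A via A→b b: +{b}
  B via B→b a: +{b}
  C via C→b a: +{b}
  S via S→A A: +{b}
  S via S→a: +{a}
  FIRST[S]={a,b}  FIRST[A]={b}  FIRST[B]={b}  FIRST[C]={b}
round 2: — fixpoint
  FIRST[S]={a,b}  FIRST[A]={b}  FIRST[B]={b}  FIRST[C]={b}

FIRST(S) = ["a", "b"]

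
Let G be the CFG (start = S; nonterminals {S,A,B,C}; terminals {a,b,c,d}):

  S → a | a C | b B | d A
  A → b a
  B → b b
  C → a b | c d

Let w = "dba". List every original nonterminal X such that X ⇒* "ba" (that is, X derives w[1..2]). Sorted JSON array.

Convert to CNF:
  S -> T0 B | T1 C | T3 A | a
  A -> T0 T1
  B -> T0 T0
  C -> T1 T0 | T2 T3
  T0 -> b
  T1 -> a
  T2 -> c
  T3 -> d

Fill CYK table bottom-up, restricted to cells inside w[1..2]:
  T[1,1] 'b' = {T0}  orig:{}
  T[2,2] 'a' = {S,T1}  orig:{S}
  T[1,2] 'ba' = {A}

Original NTs in T[1,2] deriving "ba": ["A"]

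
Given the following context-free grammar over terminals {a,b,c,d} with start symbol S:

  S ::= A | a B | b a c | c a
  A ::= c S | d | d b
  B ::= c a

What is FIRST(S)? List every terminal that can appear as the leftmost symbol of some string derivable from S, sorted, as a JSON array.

FIRST sets, iterate to fixpoint:
[1]
  A via A→c S: +{c}
  A via A→d: +{d}
  B via B→c a: +{c}
  S via S→A: +{c,d}
  S via S→a B: +{a}
  S via S→b a c: +{b}
  FIRST(S)={a,b,c,d}  FIRST(A)={c,d}  FIRST(B)={c}
[2] (no change)
  FIRST(S)={a,b,c,d}  FIRST(A)={c,d}  FIRST(B)={c}

FIRST(S) = ["a", "b", "c", "d"]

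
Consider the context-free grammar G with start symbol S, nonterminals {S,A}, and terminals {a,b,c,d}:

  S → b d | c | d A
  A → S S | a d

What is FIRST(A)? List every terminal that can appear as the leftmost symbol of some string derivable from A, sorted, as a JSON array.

Compute FIRST by fixpoint:
[1]
  A via A→a d: +{a}
  S via S→b d: +{b}
  S via S→c: +{c}
  S via S→d A: +{d}
  FIRST[S]={b,c,d}  FIRST[A]={a}
[2]
  A via A→S S: +{b,c,d}
  FIRST[S]={b,c,d}  FIRST[A]={a,b,c,d}
[3] done
  FIRST[S]={b,c,d}  FIRST[A]={a,b,c,d}

FIRST(A) = ["a", "b", "c", "d"]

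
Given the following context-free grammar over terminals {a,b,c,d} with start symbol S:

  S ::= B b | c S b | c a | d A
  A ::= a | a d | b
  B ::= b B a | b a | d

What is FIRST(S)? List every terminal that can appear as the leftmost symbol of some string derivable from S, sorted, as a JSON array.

FIRST iteration:
round 1:
  A via A→a: +{a}
  A via A→b: +{b}
  B via B→b B a: +{b}
  B via B→d: +{d}
  S via S→B b: +{b,d}
  S via S→c S b: +{c}
  S: {b,c,d}  A: {a,b}  B: {b,d}
round 2: — fixpoint
  S: {b,c,d}  A: {a,b}  B: {b,d}

FIRST(S) = ["b", "c", "d"]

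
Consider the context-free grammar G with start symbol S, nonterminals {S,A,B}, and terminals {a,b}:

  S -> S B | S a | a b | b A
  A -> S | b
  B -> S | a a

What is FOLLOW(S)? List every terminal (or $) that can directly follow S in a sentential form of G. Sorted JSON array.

FIRST sets, iterate to fixpoint:
iter 1:
  A via A→b: +{b}
  B via B→a a: +{a}
  S via S→a b: +{a}
  S via S→b A: +{b}
  FIRST(S)={a,b}  FIRST(A)={b}  FIRST(B)={a}
iter 2:
  A via A→S: +{a}
  B via B→S: +{b}
  FIRST(S)={a,b}  FIRST(A)={a,b}  FIRST(B)={a,b}
iter 3: (no change)
  FIRST(S)={a,b}  FIRST(A)={a,b}  FIRST(B)={a,b}

FOLLOW iteration:
seed FOLLOW(S) with $
round 1:
  S→S B: FOLLOW(S) ⊇ FIRST(B) = {a,b}; new: +{a,b}
  S→S B: FOLLOW(B) ⊇ FOLLOW(S) ⊇ {$,a,b}; new: +{$,a,b}
  S→b A: FOLLOW(A) ⊇ FOLLOW(S) ⊇ {$,a,b}; new: +{$,a,b}
  S: {$,a,b}  A: {$,a,b}  B: {$,a,b}
round 2: — fixpoint
  S: {$,a,b}  A: {$,a,b}  B: {$,a,b}

FOLLOW(S) = ["$", "a", "b"]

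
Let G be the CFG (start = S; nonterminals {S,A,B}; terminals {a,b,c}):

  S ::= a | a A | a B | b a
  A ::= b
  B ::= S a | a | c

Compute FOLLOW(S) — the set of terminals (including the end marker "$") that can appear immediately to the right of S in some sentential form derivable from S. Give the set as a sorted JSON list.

FIRST iteration:
pass 1:
  A via A→b: +{b}
  B via B→a: +{a}
  B via B→c: +{c}
  S via S→a: +{a}
  S via S→b a: +{b}
  S: {a,b}  A: {b}  B: {a,c}
pass 2:
  B via B→S a: +{b}
  S: {a,b}  A: {b}  B: {a,b,c}
pass 3: done
  S: {a,b}  A: {b}  B: {a,b,c}

Compute FOLLOW by fixpoint:
initialize: $ ∈ FOLLOW(S)
iter 1:
  B→S a: FOLLOW(S) ⊇ FIRST(a) = {a}; new: +{a}
  S→a A: FOLLOW(A) ⊇ FOLLOW(S) ⊇ {$,a}; new: +{$,a}
  S→a B: FOLLOW(B) ⊇ FOLLOW(S) ⊇ {$,a}; new: +{$,a}
  S: {$,a}  A: {$,a}  B: {$,a}
iter 2: — fixpoint
  S: {$,a}  A: {$,a}  B: {$,a}

FOLLOW(S) = ["$", "a"]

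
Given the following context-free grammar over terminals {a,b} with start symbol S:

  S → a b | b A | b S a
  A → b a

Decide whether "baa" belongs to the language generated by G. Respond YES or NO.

Convert to CNF:
  S -> T0 A | T0 X2 | T1 T0
  A -> T0 T1
  T0 -> b
  T1 -> a
  X2 -> S T1

Fill CYK table bottom-up:
  cell(0,0) b: {T0}  orig:{}
  cell(1,1) a: {T1}  orig:{}
  cell(2,2) a: {T1}  orig:{}
  cell(0,1) ba: {A}
  cell(1,2) aa: ∅
  cell(0,2) baa: ∅

S ∉ T[0,2] ⇒ NO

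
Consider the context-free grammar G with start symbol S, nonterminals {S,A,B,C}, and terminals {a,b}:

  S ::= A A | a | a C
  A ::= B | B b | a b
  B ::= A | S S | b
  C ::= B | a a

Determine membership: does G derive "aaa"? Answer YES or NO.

CNF form of G:
  S -> A A | T1 C | a
  A -> B T0 | S S | T1 T0 | b
  B -> B T0 | S S | T1 T0 | b
  C -> B T0 | S S | T1 T0 | T1 T1 | b
  T0 -> b
  T1 -> a

CYK fill:
  T[0,0] 'a' = {S,T1}  orig:{S}
  T[1,1] 'a' = {S,T1}  orig:{S}
  T[2,2] 'a' = {S,T1}  orig:{S}
  T[0,1] 'aa' = {A,B,C}
  T[1,2] 'aa' = {A,B,C}
  T[0,2] 'aaa' = {S}

S ∈ T[0,2] ⇒ YES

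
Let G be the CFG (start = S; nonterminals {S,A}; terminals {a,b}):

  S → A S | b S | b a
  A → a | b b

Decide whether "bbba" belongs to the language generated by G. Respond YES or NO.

CNF form of G:
  S -> A S | T0 S | T0 T1
  A -> T0 T0 | a
  T0 -> b
  T1 -> a

Fill CYK table bottom-up:
  T[0,0] 'b' = {T0}  orig:{}
  T[1,1] 'b' = {T0}  orig:{}
  T[2,2] 'b' = {T0}  orig:{}
  T[3,3] 'a' = {A,T1}  orig:{A}
  T[0,1] 'bb' = {A}
  T[1,2] 'bb' = {A}
  T[2,3] 'ba' = {S}
  T[0,2] 'bbb' = ∅
  T[1,3] 'bba' = {S}
  T[0,3] 'bbba' = {S}

S ∈ T[0,3] ⇒ YES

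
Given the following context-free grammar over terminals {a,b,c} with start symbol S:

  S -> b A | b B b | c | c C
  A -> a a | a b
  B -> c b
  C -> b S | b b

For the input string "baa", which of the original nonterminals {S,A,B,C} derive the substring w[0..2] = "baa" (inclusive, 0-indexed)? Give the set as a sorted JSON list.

CNF form of G:
  S -> T1 A | T1 X3 | T2 C | c
  A -> T0 T0 | T0 T1
  B -> T2 T1
  C -> T1 S | T1 T1
  T0 -> a
  T1 -> b
  T2 -> c
  X3 -> B T1

CYK fill (cells [i..j] with 0 ≤ i ≤ j ≤ 2 only):
  [0..0]={T1}  "b"  orig:{}
  [1..1]={T0}  "a"  orig:{}
  [2..2]={T0}  "a"  orig:{}
  [0..1]=∅  "ba"
  [1..2]={A}  "aa"
  [0..2]={S}  "baa"

Original NTs in T[0,2] deriving "baa": ["S"]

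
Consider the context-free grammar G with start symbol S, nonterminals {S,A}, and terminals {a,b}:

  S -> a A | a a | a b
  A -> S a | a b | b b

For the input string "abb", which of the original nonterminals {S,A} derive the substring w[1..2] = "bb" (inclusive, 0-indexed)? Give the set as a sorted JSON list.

CNF form of G:
  S -> T0 A | T0 T0 | T0 T1
  A -> S T0 | T0 T1 | T1 T1
  T0 -> a
  T1 -> b

CYK table (by increasing span) (cells [i..j] with 1 ≤ i ≤ j ≤ 2 only):
  cell(1,1) b: {T1}  orig:{}
  cell(2,2) b: {T1}  orig:{}
  cell(1,2) bb: {A}

Original NTs in T[1,2] deriving "bb": ["A"]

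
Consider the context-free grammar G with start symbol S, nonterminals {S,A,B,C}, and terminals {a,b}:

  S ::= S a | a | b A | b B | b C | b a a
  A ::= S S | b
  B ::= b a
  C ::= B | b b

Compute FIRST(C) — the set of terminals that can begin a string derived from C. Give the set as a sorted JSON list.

Compute FIRST by fixpoint:
round 1:
  A via A→b: +{b}
  B via B→b a: +{b}
  C via C→B: +{b}
  S via S→a: +{a}
  S via S→b A: +{b}
  FIRST(S)={a,b}  FIRST(A)={b}  FIRST(B)={b}  FIRST(C)={b}
round 2:
  A via A→S S: +{a}
  FIRST(S)={a,b}  FIRST(A)={a,b}  FIRST(B)={b}  FIRST(C)={b}
round 3: (stable)
  FIRST(S)={a,b}  FIRST(A)={a,b}  FIRST(B)={b}  FIRST(C)={b}

FIRST(C) = ["b"]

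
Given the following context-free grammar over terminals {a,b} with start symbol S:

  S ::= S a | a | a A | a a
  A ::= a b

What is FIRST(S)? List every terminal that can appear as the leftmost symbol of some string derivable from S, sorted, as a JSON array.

FIRST iteration:
round 1:
  A via A→a b: +{a}
  S via S→a: +{a}
  FIRST[S]={a}  FIRST[A]={a}
round 2: (stable)
  FIRST[S]={a}  FIRST[A]={a}

FIRST(S) = ["a"]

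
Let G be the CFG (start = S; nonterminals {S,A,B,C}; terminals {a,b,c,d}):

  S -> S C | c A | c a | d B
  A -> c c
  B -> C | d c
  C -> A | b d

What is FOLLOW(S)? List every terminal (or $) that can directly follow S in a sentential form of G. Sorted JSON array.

Compute FIRST by fixpoint:
iter 1:
  A via A→c c: +{c}
  B via B→d c: +{d}
  C via C→A: +{c}
  C via C→b d: +{b}
  S via S→c A: +{c}
  S via S→d B: +{d}
  FIRST(S)={c,d}  FIRST(A)={c}  FIRST(B)={d}  FIRST(C)={b,c}
iter 2:
  B via B→C: +{b,c}
  FIRST(S)={c,d}  FIRST(A)={c}  FIRST(B)={b,c,d}  FIRST(C)={b,c}
iter 3: (stable)
  FIRST(S)={c,d}  FIRST(A)={c}  FIRST(B)={b,c,d}  FIRST(C)={b,c}

FOLLOW sets:
FOLLOW(S) := {$}
pass 1:
  S→S C: FOLLOW(S) ⊇ FIRST(C) = {b,c}; new: +{b,c}
  S→S C: FOLLOW(C) ⊇ FOLLOW(S) ⊇ {$,b,c}; new: +{$,b,c}
  S→c A: FOLLOW(A) ⊇ FOLLOW(S) ⊇ {$,b,c}; new: +{$,b,c}
  S→d B: FOLLOW(B) ⊇ FOLLOW(S) ⊇ {$,b,c}; new: +{$,b,c}
  FOLLOW(S)={$,b,c}  FOLLOW(A)={$,b,c}  FOLLOW(B)={$,b,c}  FOLLOW(C)={$,b,c}
pass 2: done
  FOLLOW(S)={$,b,c}  FOLLOW(A)={$,b,c}  FOLLOW(B)={$,b,c}  FOLLOW(C)={$,b,c}

FOLLOW(S) = ["$", "b", "c"]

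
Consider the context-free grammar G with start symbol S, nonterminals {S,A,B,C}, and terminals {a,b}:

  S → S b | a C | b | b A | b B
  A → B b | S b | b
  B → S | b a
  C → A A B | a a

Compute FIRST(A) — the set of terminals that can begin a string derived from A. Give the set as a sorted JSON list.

FIRST iteration:
[1]
  A via A→b: +{b}
  B via B→b a: +{b}
  C via C→A A B: +{b}
  C via C→a a: +{a}
  S via S→a C: +{a}
  S via S→b: +{b}
  FIRST[S]={a,b}  FIRST[A]={b}  FIRST[B]={b}  FIRST[C]={a,b}
[2]
  A via A→S b: +{a}
  B via B→S: +{a}
  FIRST[S]={a,b}  FIRST[A]={a,b}  FIRST[B]={a,b}  FIRST[C]={a,b}
[3] (stable)
  FIRST[S]={a,b}  FIRST[A]={a,b}  FIRST[B]={a,b}  FIRST[C]={a,b}

FIRST(A) = ["a", "b"]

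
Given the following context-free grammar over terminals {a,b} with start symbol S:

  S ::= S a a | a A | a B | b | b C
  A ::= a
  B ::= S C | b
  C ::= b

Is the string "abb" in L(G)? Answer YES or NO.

CNF form of G:
  S -> S X2 | T0 A | T0 B | T1 C | b
  A -> a
  B -> S C | b
  C -> b
  T0 -> a
  T1 -> b
  X2 -> T0 T0

CYK table (by increasing span):
  [0..0]={A,T0}  "a"  orig:{A}
  [1..1]={B,C,S,T1}  "b"  orig:{B,C,S}
  [2..2]={B,C,S,T1}  "b"  orig:{B,C,S}
  [0..1]={S}  "ab"
  [1..2]={B,S}  "bb"
  [0..2]={B,S}  "abb"

S ∈ T[0,2] ⇒ YES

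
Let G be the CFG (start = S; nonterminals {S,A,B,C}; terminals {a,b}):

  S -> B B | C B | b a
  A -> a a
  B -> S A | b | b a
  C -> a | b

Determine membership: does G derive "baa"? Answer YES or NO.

CNF form of G:
  S -> B B | C B | T1 T0
  A -> T0 T0
  B -> S A | T1 T0 | b
  C -> a | b
  T0 -> a
  T1 -> b

CYK table (by increasing span):
  T[0,0] 'b' = {B,C,T1}  orig:{B,C}
  T[1,1] 'a' = {C,T0}  orig:{C}
  T[2,2] 'a' = {C,T0}  orig:{C}
  T[0,1] 'ba' = {B,S}
  T[1,2] 'aa' = {A}
  T[0,2] 'baa' = ∅

S ∉ T[0,2] ⇒ NO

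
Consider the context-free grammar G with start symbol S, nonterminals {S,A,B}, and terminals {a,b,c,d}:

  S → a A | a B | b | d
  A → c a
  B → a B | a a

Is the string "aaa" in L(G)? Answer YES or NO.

Convert to CNF:
  S -> T1 A | T1 B | b | d
  A -> T0 T1
  B -> T1 B | T1 T1
  T0 -> c
  T1 -> a

Fill CYK table bottom-up:
  T[0,0] 'a' = {T1}  orig:{}
  T[1,1] 'a' = {T1}  orig:{}
  T[2,2] 'a' = {T1}  orig:{}
  T[0,1] 'aa' = {B}
  T[1,2] 'aa' = {B}
  T[0,2] 'aaa' = {B,S}

S ∈ T[0,2] ⇒ YES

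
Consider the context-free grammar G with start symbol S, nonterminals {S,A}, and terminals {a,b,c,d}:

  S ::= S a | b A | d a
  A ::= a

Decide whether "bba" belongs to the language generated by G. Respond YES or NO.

Convert to CNF:
  S -> S T0 | T1 A | T2 T0
  A -> a
  T0 -> a
  T1 -> b
  T2 -> d

Fill CYK table bottom-up:
  [0..0]={T1}  "b"  orig:{}
  [1..1]={T1}  "b"  orig:{}
  [2..2]={A,T0}  "a"  orig:{A}
  [0..1]=∅  "bb"
  [1..2]={S}  "ba"
  [0..2]=∅  "bba"

S ∉ T[0,2] ⇒ NO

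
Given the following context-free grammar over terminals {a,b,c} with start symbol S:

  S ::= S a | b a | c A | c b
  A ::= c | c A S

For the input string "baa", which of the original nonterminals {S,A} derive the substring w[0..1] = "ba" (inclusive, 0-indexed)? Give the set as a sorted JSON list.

CNF form of G:
  S -> S T1 | T0 A | T0 T2 | T2 T1
  A -> T0 X3 | c
  T0 -> c
  T1 -> a
  T2 -> b
  X3 -> A S

Fill CYK table bottom-up (cells [i..j] with 0 ≤ i ≤ j ≤ 1 only):
  cell(0,0) b: {T2}  orig:{}
  cell(1,1) a: {T1}  orig:{}
  cell(0,1) ba: {S}

Original NTs in T[0,1] deriving "ba": ["S"]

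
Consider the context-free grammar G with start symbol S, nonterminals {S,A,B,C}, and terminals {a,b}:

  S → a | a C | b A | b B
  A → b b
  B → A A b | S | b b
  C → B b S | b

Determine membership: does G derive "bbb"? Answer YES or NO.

Convert to CNF:
  S -> T0 A | T0 B | T1 C | a
  A -> T0 T0
  B -> A X2 | T0 A | T0 B | T0 T0 | T1 C | a
  C -> B X3 | b
  T0 -> b
  T1 -> a
  X2 -> A T0
  X3 -> T0 S

CYK table (by increasing span):
  [0..0]={C,T0}  "b"  orig:{C}
  [1..1]={C,T0}  "b"  orig:{C}
  [2..2]={C,T0}  "b"  orig:{C}
  [0..1]={A,B}  "bb"
  [1..2]={A,B}  "bb"
  [0..2]={B,S,X2}  "bbb"  orig:{B,S}

S ∈ T[0,2] ⇒ YES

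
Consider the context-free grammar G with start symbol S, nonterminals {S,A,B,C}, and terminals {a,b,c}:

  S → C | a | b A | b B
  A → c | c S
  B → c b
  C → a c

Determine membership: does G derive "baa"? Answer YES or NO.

Convert to CNF:
  S -> T1 A | T1 B | T2 T0 | a
  A -> T0 S | c
  B -> T0 T1
  C -> T2 T0
  T0 -> c
  T1 -> b
  T2 -> a

CYK table (by increasing span):
  [0..0]={T1}  "b"  orig:{}
  [1..1]={S,T2}  "a"  orig:{S}
  [2..2]={S,T2}  "a"  orig:{S}
  [0..1]=∅  "ba"
  [1..2]=∅  "aa"
  [0..2]=∅  "baa"

S ∉ T[0,2] ⇒ NO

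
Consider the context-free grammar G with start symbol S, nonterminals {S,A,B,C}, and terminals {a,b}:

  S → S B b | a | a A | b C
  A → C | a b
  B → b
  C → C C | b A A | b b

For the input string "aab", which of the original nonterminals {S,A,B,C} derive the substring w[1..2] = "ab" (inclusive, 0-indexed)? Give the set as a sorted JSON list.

CNF form of G:
  S -> S X4 | T0 A | T1 C | a
  A -> C C | T0 T1 | T1 T1 | T1 X2
  B -> b
  C -> C C | T1 T1 | T1 X3
  T0 -> a
  T1 -> b
  X2 -> A A
  X3 -> A A
  X4 -> B T1

CYK table (by increasing span) — only the sub-triangle for w[1..2]:
  cell(1,1) a: {S,T0}  orig:{S}
  cell(2,2) b: {B,T1}  orig:{B}
  cell(1,2) ab: {A}

Original NTs in T[1,2] deriving "ab": ["A"]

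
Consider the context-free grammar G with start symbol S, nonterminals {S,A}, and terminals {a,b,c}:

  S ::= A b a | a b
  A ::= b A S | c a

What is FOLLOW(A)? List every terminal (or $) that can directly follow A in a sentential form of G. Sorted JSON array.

Compute FIRST by fixpoint:
pass 1:
  A via A→b A S: +{b}
  A via A→c a: +{c}
  S via S→A b a: +{b,c}
  S via S→a b: +{a}
  FIRST(S)={a,b,c}  FIRST(A)={b,c}
pass 2: — fixpoint
  FIRST(S)={a,b,c}  FIRST(A)={b,c}

FOLLOW iteration:
seed FOLLOW(S) with $
[1]
  A→b A S: FOLLOW(A) ⊇ FIRST(S) = {a,b,c}; new: +{a,b,c}
  A→b A S: FOLLOW(S) ⊇ FOLLOW(A) ⊇ {a,b,c}; new: +{a,b,c}
  FOLLOW(S)={$,a,b,c}  FOLLOW(A)={a,b,c}
[2] done
  FOLLOW(S)={$,a,b,c}  FOLLOW(A)={a,b,c}

FOLLOW(A) = ["a", "b", "c"]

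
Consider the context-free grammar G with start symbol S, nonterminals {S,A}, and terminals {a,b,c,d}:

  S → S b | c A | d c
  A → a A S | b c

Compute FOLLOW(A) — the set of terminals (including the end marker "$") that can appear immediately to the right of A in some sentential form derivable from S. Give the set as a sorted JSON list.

FIRST iteration:
iter 1:
  A via A→a A S: +{a}
  A via A→b c: +{b}
  S via S→c A: +{c}
  S via S→d c: +{d}
  S: {c,d}  A: {a,b}
iter 2: (no change)
  S: {c,d}  A: {a,b}

FOLLOW sets:
FOLLOW(S) := {$}
iter 1:
  A→a A S: FOLLOW(A) ⊇ FIRST(S) = {c,d}; new: +{c,d}
  A→a A S: FOLLOW(S) ⊇ FOLLOW(A) ⊇ {c,d}; new: +{c,d}
  S→S b: FOLLOW(S) ⊇ FIRST(b) = {b}; new: +{b}
  S→c A: FOLLOW(A) ⊇ FOLLOW(S) ⊇ {$,b,c,d}; new: +{$,b}
  FOLLOW(S)={$,b,c,d}  FOLLOW(A)={$,b,c,d}
iter 2: (stable)
  FOLLOW(S)={$,b,c,d}  FOLLOW(A)={$,b,c,d}

FOLLOW(A) = ["$", "b", "c", "d"]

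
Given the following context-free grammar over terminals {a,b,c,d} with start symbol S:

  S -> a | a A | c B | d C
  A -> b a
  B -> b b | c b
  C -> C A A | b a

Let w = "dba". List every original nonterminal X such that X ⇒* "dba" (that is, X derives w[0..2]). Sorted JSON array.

Convert to CNF:
  S -> T1 A | T2 B | T3 C | a
  A -> T0 T1
  B -> T0 T0 | T2 T0
  C -> C X4 | T0 T1
  T0 -> b
  T1 -> a
  T2 -> c
  T3 -> d
  X4 -> A A

Fill CYK table bottom-up (cells [i..j] with 0 ≤ i ≤ j ≤ 2 only):
  [0..0]={T3}  "d"  orig:{}
  [1..1]={T0}  "b"  orig:{}
  [2..2]={S,T1}  "a"  orig:{S}
  [0..1]=∅  "db"
  [1..2]={A,C}  "ba"
  [0..2]={S}  "dba"

Original NTs in T[0,2] deriving "dba": ["S"]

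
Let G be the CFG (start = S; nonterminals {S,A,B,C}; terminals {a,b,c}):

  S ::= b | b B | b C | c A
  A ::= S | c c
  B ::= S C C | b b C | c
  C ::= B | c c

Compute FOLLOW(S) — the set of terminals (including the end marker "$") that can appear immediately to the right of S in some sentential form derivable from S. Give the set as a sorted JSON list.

FIRST sets, iterate to fixpoint:
round 1:
  A via A→c c: +{c}
  B via B→b b C: +{b}
  B via B→c: +{c}
  C via C→B: +{b,c}
  S via S→b: +{b}
  S via S→c A: +{c}
  S: {b,c}  A: {c}  B: {b,c}  C: {b,c}
round 2:
  A via A→S: +{b}
  S: {b,c}  A: {b,c}  B: {b,c}  C: {b,c}
round 3: done
  S: {b,c}  A: {b,c}  B: {b,c}  C: {b,c}

FOLLOW sets:
seed FOLLOW(S) with $
pass 1:
  B→S C C: FOLLOW(S) ⊇ FIRST(C) = {b,c}; new: +{b,c}
  B→S C C: FOLLOW(C) ⊇ FIRST(C) = {b,c}; new: +{b,c}
  C→B: FOLLOW(B) ⊇ FOLLOW(C) ⊇ {b,c}; new: +{b,c}
  S→b B: FOLLOW(B) ⊇ FOLLOW(S) ⊇ {$,b,c}; new: +{$}
  S→b C: FOLLOW(C) ⊇ FOLLOW(S) ⊇ {$,b,c}; new: +{$}
  S→c A: FOLLOW(A) ⊇ FOLLOW(S) ⊇ {$,b,c}; new: +{$,b,c}
  FOLLOW[S]={$,b,c}  FOLLOW[A]={$,b,c}  FOLLOW[B]={$,b,c}  FOLLOW[C]={$,b,c}
pass 2: (stable)
  FOLLOW[S]={$,b,c}  FOLLOW[A]={$,b,c}  FOLLOW[B]={$,b,c}  FOLLOW[C]={$,b,c}

FOLLOW(S) = ["$", "b", "c"]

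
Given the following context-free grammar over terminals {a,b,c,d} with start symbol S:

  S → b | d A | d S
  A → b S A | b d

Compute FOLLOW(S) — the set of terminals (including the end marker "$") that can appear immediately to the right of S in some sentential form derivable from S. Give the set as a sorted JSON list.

FIRST sets, iterate to fixpoint:
[1]
  A via A→b S A: +{b}
  S via S→b: +{b}
  S via S→d A: +{d}
  S: {b,d}  A: {b}
[2] (stable)
  S: {b,d}  A: {b}

FOLLOW iteration:
initialize: $ ∈ FOLLOW(S)
iter 1:
  A→b S A: FOLLOW(S) ⊇ FIRST(A) = {b}; new: +{b}
  S→d A: FOLLOW(A) ⊇ FOLLOW(S) ⊇ {$,b}; new: +{$,b}
  S: {$,b}  A: {$,b}
iter 2: — fixpoint
  S: {$,b}  A: {$,b}

FOLLOW(S) = ["$", "b"]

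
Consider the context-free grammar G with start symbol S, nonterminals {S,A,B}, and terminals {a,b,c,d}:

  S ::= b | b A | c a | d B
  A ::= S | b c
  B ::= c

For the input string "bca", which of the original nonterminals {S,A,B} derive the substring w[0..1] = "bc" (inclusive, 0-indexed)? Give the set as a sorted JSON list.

Convert to CNF:
  S -> T0 A | T1 T2 | T3 B | b
  A -> T0 A | T0 T1 | T1 T2 | T3 B | b
  B -> c
  T0 -> b
  T1 -> c
  T2 -> a
  T3 -> d

Fill CYK table bottom-up — only the sub-triangle for w[0..1]:
  [0..0]={A,S,T0}  "b"  orig:{A,S}
  [1..1]={B,T1}  "c"  orig:{B}
  [0..1]={A}  "bc"

Original NTs in T[0,1] deriving "bc": ["A"]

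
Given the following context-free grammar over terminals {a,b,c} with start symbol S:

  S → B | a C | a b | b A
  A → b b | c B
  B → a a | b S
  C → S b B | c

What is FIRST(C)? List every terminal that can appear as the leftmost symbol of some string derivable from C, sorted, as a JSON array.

FIRST sets, iterate to fixpoint:
pass 1:
  A via A→b b: +{b}
  A via A→c B: +{c}
  B via B→a a: +{a}
  B via B→b S: +{b}
  C via C→c: +{c}
  S via S→B: +{a,b}
  S: {a,b}  A: {b,c}  B: {a,b}  C: {c}
pass 2:
  C via C→S b B: +{a,b}
  S: {a,b}  A: {b,c}  B: {a,b}  C: {a,b,c}
pass 3: done
  S: {a,b}  A: {b,c}  B: {a,b}  C: {a,b,c}

FIRST(C) = ["a", "b", "c"]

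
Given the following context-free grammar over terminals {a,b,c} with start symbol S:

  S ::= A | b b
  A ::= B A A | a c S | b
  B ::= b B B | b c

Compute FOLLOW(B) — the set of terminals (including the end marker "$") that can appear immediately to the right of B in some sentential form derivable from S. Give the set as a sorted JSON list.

FIRST sets, iterate to fixpoint:
[1]
  A via A→a c S: +{a}
  A via A→b: +{b}
  B via B→b B B: +{b}
  S via S→A: +{a,b}
  FIRST[S]={a,b}  FIRST[A]={a,b}  FIRST[B]={b}
[2] done
  FIRST[S]={a,b}  FIRST[A]={a,b}  FIRST[B]={b}

FOLLOW sets:
seed FOLLOW(S) with $
iter 1:
  A→B A A: FOLLOW(B) ⊇ FIRST(A) = {a,b}; new: +{a,b}
  A→B A A: FOLLOW(A) ⊇ FIRST(A) = {a,b}; new: +{a,b}
  A→a c S: FOLLOW(S) ⊇ FOLLOW(A) ⊇ {a,b}; new: +{a,b}
  S→A: FOLLOW(A) ⊇ FOLLOW(S) ⊇ {$,a,b}; new: +{$}
  S: {$,a,b}  A: {$,a,b}  B: {a,b}
iter 2: (no change)
  S: {$,a,b}  A: {$,a,b}  B: {a,b}

FOLLOW(B) = ["a", "b"]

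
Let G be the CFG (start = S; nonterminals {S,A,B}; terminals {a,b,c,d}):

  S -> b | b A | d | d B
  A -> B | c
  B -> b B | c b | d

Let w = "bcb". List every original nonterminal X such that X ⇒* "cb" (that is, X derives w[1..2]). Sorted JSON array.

CNF form of G:
  S -> T0 A | T2 B | b | d
  A -> T0 B | T1 T0 | c | d
  B -> T0 B | T1 T0 | d
  T0 -> b
  T1 -> c
  T2 -> d

CYK table (by increasing span) — only the sub-triangle for w[1..2]:
  T[1,1] 'c' = {A,T1}  orig:{A}
  T[2,2] 'b' = {S,T0}  orig:{S}
  T[1,2] 'cb' = {A,B}

Original NTs in T[1,2] deriving "cb": ["A", "B"]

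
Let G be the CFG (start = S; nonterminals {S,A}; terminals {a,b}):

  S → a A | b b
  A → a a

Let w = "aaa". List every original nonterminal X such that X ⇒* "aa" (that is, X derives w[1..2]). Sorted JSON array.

Convert to CNF:
  S -> T0 A | T1 T1
  A -> T0 T0
  T0 -> a
  T1 -> b

Fill CYK table bottom-up — only the sub-triangle for w[1..2]:
  cell(1,1) a: {T0}  orig:{}
  cell(2,2) a: {T0}  orig:{}
  cell(1,2) aa: {A}

Original NTs in T[1,2] deriving "aa": ["A"]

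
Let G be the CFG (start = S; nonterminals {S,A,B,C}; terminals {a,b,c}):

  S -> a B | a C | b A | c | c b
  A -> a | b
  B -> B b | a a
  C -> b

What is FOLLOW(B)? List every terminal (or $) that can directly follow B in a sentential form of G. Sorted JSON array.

Compute FIRST by fixpoint:
round 1:
  A via A→a: +{a}
  A via A→b: +{b}
  B via B→a a: +{a}
  C via C→b: +{b}
  S via S→a B: +{a}
  S via S→b A: +{b}
  S via S→c: +{c}
  FIRST(S)={a,b,c}  FIRST(A)={a,b}  FIRST(B)={a}  FIRST(C)={b}
round 2: — fixpoint
  FIRST(S)={a,b,c}  FIRST(A)={a,b}  FIRST(B)={a}  FIRST(C)={b}

FOLLOW iteration:
seed FOLLOW(S) with $
iter 1:
  B→B b: FOLLOW(B) ⊇ FIRST(b) = {b}; new: +{b}
  S→a B: FOLLOW(B) ⊇ FOLLOW(S) ⊇ {$}; new: +{$}
  S→a C: FOLLOW(C) ⊇ FOLLOW(S) ⊇ {$}; new: +{$}
  S→b A: FOLLOW(A) ⊇ FOLLOW(S) ⊇ {$}; new: +{$}
  S: {$}  A: {$}  B: {$,b}  C: {$}
iter 2: done
  S: {$}  A: {$}  B: {$,b}  C: {$}

FOLLOW(B) = ["$", "b"]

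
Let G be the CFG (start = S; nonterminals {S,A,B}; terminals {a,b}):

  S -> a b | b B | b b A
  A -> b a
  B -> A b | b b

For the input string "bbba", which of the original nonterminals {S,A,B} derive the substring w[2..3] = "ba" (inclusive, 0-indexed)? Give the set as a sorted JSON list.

Convert to CNF:
  S -> T0 B | T0 X2 | T1 T0
  A -> T0 T1
  B -> A T0 | T0 T0
  T0 -> b
  T1 -> a
  X2 -> T0 A

Fill CYK table bottom-up, restricted to cells inside w[2..3]:
  [2..2]={T0}  "b"  orig:{}
  [3..3]={T1}  "a"  orig:{}
  [2..3]={A}  "ba"

Original NTs in T[2,3] deriving "ba": ["A"]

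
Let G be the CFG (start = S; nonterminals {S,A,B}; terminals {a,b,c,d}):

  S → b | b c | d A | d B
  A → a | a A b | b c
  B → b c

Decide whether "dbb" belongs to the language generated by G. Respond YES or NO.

Convert to CNF:
  S -> T1 T2 | T3 A | T3 B | b
  A -> T0 X4 | T1 T2 | a
  B -> T1 T2
  T0 -> a
  T1 -> b
  T2 -> c
  T3 -> d
  X4 -> A T1

CYK table (by increasing span):
  T[0,0] 'd' = {T3}  orig:{}
  T[1,1] 'b' = {S,T1}  orig:{S}
  T[2,2] 'b' = {S,T1}  orig:{S}
  T[0,1] 'db' = ∅
  T[1,2] 'bb' = ∅
  T[0,2] 'dbb' = ∅

S ∉ T[0,2] ⇒ NO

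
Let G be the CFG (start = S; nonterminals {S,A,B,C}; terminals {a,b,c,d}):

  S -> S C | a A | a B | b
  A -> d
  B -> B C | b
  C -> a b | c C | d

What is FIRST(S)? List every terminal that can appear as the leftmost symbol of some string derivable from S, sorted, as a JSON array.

FIRST sets, iterate to fixpoint:
[1]
  A via A→d: +{d}
  B via B→b: +{b}
  C via C→a b: +{a}
  C via C→c C: +{c}
  C via C→d: +{d}
  S via S→a A: +{a}
  S via S→b: +{b}
  FIRST(S)={a,b}  FIRST(A)={d}  FIRST(B)={b}  FIRST(C)={a,c,d}
[2] — fixpoint
  FIRST(S)={a,b}  FIRST(A)={d}  FIRST(B)={b}  FIRST(C)={a,c,d}

FIRST(S) = ["a", "b"]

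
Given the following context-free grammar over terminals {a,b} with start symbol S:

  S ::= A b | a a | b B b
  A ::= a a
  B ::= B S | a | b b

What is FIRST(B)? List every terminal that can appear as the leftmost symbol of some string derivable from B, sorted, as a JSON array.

FIRST iteration:
[1]
  A via A→a a: +{a}
  B via B→a: +{a}
  B via B→b b: +{b}
  S via S→A b: +{a}
  S via S→b B b: +{b}
  S: {a,b}  A: {a}  B: {a,b}
[2] (no change)
  S: {a,b}  A: {a}  B: {a,b}

FIRST(B) = ["a", "b"]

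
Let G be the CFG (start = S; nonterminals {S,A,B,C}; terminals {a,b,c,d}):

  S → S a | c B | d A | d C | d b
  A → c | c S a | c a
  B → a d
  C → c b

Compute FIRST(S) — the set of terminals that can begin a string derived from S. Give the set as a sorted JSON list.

FIRST iteration:
[1]
  A via A→c: +{c}
  B via B→a d: +{a}
  C via C→c b: +{c}
  S via S→c B: +{c}
  S via S→d A: +{d}
  FIRST(S)={c,d}  FIRST(A)={c}  FIRST(B)={a}  FIRST(C)={c}
[2] — fixpoint
  FIRST(S)={c,d}  FIRST(A)={c}  FIRST(B)={a}  FIRST(C)={c}

FIRST(S) = ["c", "d"]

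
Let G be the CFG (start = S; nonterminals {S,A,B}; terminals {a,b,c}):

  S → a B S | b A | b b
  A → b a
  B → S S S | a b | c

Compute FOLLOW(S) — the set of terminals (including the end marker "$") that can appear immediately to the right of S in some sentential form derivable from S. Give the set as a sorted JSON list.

Compute FIRST by fixpoint:
iter 1:
  A via A→b a: +{b}
  B via B→a b: +{a}
  B via B→c: +{c}
  S via S→a B S: +{a}
  S via S→b A: +{b}
  FIRST(S)={a,b}  FIRST(A)={b}  FIRST(B)={a,c}
iter 2:
  B via B→S S S: +{b}
  FIRST(S)={a,b}  FIRST(A)={b}  FIRST(B)={a,b,c}
iter 3: done
  FIRST(S)={a,b}  FIRST(A)={b}  FIRST(B)={a,b,c}

FOLLOW iteration:
seed FOLLOW(S) with $
pass 1:
  B→S S S: FOLLOW(S) ⊇ FIRST(S) = {a,b}; new: +{a,b}
  S→a B S: FOLLOW(B) ⊇ FIRST(S) = {a,b}; new: +{a,b}
  S→b A: FOLLOW(A) ⊇ FOLLOW(S) ⊇ {$,a,b}; new: +{$,a,b}
  FOLLOW[S]={$,a,b}  FOLLOW[A]={$,a,b}  FOLLOW[B]={a,b}
pass 2: (stable)
  FOLLOW[S]={$,a,b}  FOLLOW[A]={$,a,b}  FOLLOW[B]={a,b}

FOLLOW(S) = ["$", "a", "b"]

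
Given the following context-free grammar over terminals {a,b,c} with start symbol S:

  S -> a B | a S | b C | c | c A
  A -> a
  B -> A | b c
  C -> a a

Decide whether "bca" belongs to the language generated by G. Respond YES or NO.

Convert to CNF:
  S -> T0 C | T1 A | T2 B | T2 S | c
  A -> a
  B -> T0 T1 | a
  C -> T2 T2
  T0 -> b
  T1 -> c
  T2 -> a

CYK fill:
  cell(0,0) b: {T0}  orig:{}
  cell(1,1) c: {S,T1}  orig:{S}
  cell(2,2) a: {A,B,T2}  orig:{A,B}
  cell(0,1) bc: {B}
  cell(1,2) ca: {S}
  cell(0,2) bca: ∅

S ∉ T[0,2] ⇒ NO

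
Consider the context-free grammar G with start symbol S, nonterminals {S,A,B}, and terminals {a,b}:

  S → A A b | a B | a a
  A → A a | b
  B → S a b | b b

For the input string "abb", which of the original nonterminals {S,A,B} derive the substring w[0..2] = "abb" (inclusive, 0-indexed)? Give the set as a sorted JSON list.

CNF form of G:
  S -> A X3 | T0 B | T0 T0
  A -> A T0 | b
  B -> S X2 | T1 T1
  T0 -> a
  T1 -> b
  X2 -> T0 T1
  X3 -> A T1

Fill CYK table bottom-up (cells [i..j] with 0 ≤ i ≤ j ≤ 2 only):
  cell(0,0) a: {T0}  orig:{}
  cell(1,1) b: {A,T1}  orig:{A}
  cell(2,2) b: {A,T1}  orig:{A}
  cell(0,1) ab: {X2}  orig:{}
  cell(1,2) bb: {B,X3}  orig:{B}
  cell(0,2) abb: {S}

Original NTs in T[0,2] deriving "abb": ["S"]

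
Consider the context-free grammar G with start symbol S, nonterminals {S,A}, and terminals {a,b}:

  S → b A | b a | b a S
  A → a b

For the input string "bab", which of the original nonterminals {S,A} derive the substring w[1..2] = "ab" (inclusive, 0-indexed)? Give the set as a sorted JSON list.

CNF form of G:
  S -> T1 A | T1 T0 | T1 X2
  A -> T0 T1
  T0 -> a
  T1 -> b
  X2 -> T0 S

CYK fill, restricted to cells inside w[1..2]:
  [1..1]={T0}  "a"  orig:{}
  [2..2]={T1}  "b"  orig:{}
  [1..2]={A}  "ab"

Original NTs in T[1,2] deriving "ab": ["A"]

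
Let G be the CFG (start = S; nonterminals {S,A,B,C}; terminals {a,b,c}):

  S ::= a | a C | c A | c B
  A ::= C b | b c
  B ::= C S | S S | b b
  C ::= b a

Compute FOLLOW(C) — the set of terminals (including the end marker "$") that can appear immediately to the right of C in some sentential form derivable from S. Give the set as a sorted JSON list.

Compute FIRST by fixpoint:
pass 1:
  A via A→b c: +{b}
  B via B→b b: +{b}
  C via C→b a: +{b}
  S via S→a: +{a}
  S via S→c A: +{c}
  FIRST[S]={a,c}  FIRST[A]={b}  FIRST[B]={b}  FIRST[C]={b}
pass 2:
  B via B→S S: +{a,c}
  FIRST[S]={a,c}  FIRST[A]={b}  FIRST[B]={a,b,c}  FIRST[C]={b}
pass 3: (stable)
  FIRST[S]={a,c}  FIRST[A]={b}  FIRST[B]={a,b,c}  FIRST[C]={b}

FOLLOW sets:
initialize: $ ∈ FOLLOW(S)
pass 1:
  A→C b: FOLLOW(C) ⊇ FIRST(b) = {b}; new: +{b}
  B→C S: FOLLOW(C) ⊇ FIRST(S) = {a,c}; new: +{a,c}
  B→S S: FOLLOW(S) ⊇ FIRST(S) = {a,c}; new: +{a,c}
  S→a C: FOLLOW(C) ⊇ FOLLOW(S) ⊇ {$,a,c}; new: +{$}
  S→c A: FOLLOW(A) ⊇ FOLLOW(S) ⊇ {$,a,c}; new: +{$,a,c}
  S→c B: FOLLOW(B) ⊇ FOLLOW(S) ⊇ {$,a,c}; new: +{$,a,c}
  S: {$,a,c}  A: {$,a,c}  B: {$,a,c}  C: {$,a,b,c}
pass 2: done
  S: {$,a,c}  A: {$,a,c}  B: {$,a,c}  C: {$,a,b,c}

FOLLOW(C) = ["$", "a", "b", "c"]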